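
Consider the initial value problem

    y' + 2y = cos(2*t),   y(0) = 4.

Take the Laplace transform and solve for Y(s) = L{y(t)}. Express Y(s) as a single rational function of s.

Y(s) = (4*s^2 + s + 16)/(s^3 + 2*s^2 + 4*s + 8)

Transform both sides with L{·}.
With L{y'} = sY - y(0) = sY - 4: the LHS transforms to (s + 2)Y - (4).
The right side is L{cos(2*t)} = s/(s^2 + 4).
So (s + 2)Y = s/(s^2 + 4) + (4).
Divide through and combine into a single rational function.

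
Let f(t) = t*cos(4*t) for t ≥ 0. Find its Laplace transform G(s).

L{cos(4t)} = s/(s^2 + 16).
Then apply L{t·g(t)} = -d/ds[H(s)] with H(s) = s/(s^2 + 16):
differentiating 1 time and applying the sign gives (s - 4)*(s + 4)/(s^2 + 16)^2.

G(s) = (s - 4)*(s + 4)/(s^2 + 16)^2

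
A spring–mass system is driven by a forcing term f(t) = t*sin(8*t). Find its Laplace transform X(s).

L{sin(8t)} = 8/(s^2 + 64).
Then apply L{t·g(t)} = -d/ds[G(s)] with G(s) = 8/(s^2 + 64):
differentiating 1 time and applying the sign gives 16*s/(s^2 + 64)^2.

X(s) = 16*s/(s^2 + 64)^2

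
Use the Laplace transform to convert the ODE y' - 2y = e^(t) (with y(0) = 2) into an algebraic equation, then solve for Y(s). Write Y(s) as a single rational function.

Y(s) = (2*s - 1)/(s^2 - 3*s + 2)

Take the Laplace transform of both sides.
With L{y'} = sY - y(0) = sY - 2: the LHS transforms to (s - 2)Y - (2).
The right side is L{e^(t)} = 1/(s - 1).
So (s - 2)Y = 1/(s - 1) + (2).
Solve for Y(s) and write it as one ratio of polynomials.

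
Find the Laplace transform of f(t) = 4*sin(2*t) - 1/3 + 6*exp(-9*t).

The transform is linear, so treat each term independently.
(4)·[L{sin(2t)} = 2/(s^2 + 4)]; L{-1/3} = (-1/3)/s; (6)·[L{e^(-9t)} = 1/(s + 9)].

8/(s^2 + 4) + 6/(s + 9) - 1/(3*s)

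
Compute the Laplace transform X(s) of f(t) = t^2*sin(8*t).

X(s) = 16*(3*s^2 - 64)/(s^2 + 64)^3

L{sin(8t)} = 8/(s^2 + 64).
Then apply L{t^2·g(t)} = (-1)^2 d^2/ds^2[G(s)] with G(s) = 8/(s^2 + 64):
differentiating 2 times and applying the sign gives 16*(3*s^2 - 64)/(s^2 + 64)^3.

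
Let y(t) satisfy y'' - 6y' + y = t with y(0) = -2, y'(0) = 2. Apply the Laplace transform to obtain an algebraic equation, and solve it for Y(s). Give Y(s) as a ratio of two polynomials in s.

Apply the Laplace transform to the equation.
Using L{y''} = s^2 Y - s·y(0) - y'(0) and L{y'} = sY - y(0), with y(0) = -2, y'(0) = 2, the left side becomes (s^2 - 6*s + 1)Y - (-2*s + 14).
The right side is L{t} = s^(-2).
So (s^2 - 6*s + 1)Y = s^(-2) + (-2*s + 14).
Divide through and combine into a single rational function.

Y(s) = (-2*s^3 + 14*s^2 + 1)/(s^4 - 6*s^3 + s^2)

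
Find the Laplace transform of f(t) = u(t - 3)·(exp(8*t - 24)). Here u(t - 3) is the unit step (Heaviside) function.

By the second shifting theorem, L{u(t - c)·g(t - c)} = e^(-cs)·G(s) with c = 3 and G(s) = L{g(t)}.
L{e^(8t)} = 1/(s - 8).

exp(-3*s)/(s - 8)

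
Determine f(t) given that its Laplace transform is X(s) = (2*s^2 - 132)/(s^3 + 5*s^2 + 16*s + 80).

f(t) = -5*sin(4*t) + 4*cos(4*t) - 2*exp(-5*t)

Factor the denominator: s^3 + 5*s^2 + 16*s + 80 = (s + 5)*(s^2 + 16).
Partial fraction decomposition gives [-2/(s + 5)] + [4*s/(s^2 + 16)] + [-20/(s^2 + 16)].
Invert each term: -2/(s + 5) ↔ -2e^(-5t); 4·s/(s^2 + 16) ↔ 4cos(4t); -5·4/(s^2 + 16) ↔ -5sin(4t).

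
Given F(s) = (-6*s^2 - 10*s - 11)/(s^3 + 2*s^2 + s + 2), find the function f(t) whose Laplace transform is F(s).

f(t) = -4*sin(t) - 3*cos(t) - 3*exp(-2*t)

Factor the denominator: s^3 + 2*s^2 + s + 2 = (s + 2)*(s^2 + 1).
Partial fraction decomposition gives [-3/(s + 2)] + [-3*s/(s^2 + 1)] + [-4/(s^2 + 1)].
Invert each term: -3/(s + 2) ↔ -3e^(-2t); -3·s/(s^2 + 1) ↔ -3cos(t); -4·1/(s^2 + 1) ↔ -4sin(t).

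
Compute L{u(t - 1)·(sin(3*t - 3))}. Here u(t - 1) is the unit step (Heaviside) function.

By the second shifting theorem, L{u(t - c)·g(t - c)} = e^(-cs)·G(s) with c = 1 and G(s) = L{g(t)}.
L{sin(3t)} = 3/(s^2 + 9).

3*exp(-s)/(s^2 + 9)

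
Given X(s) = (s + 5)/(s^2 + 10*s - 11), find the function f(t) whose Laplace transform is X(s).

f(t) = exp(-5*t)*cosh(6*t)

Rewrite the denominator: s^2 + 10*s - 11 = (s + 5)^2 - 36.
The form in (s + 5) signals a first-shifting-theorem factor e^(-5t).
Since L{cosh(6t)} = s/(s^2 - 36), the inverse is exp(-5*t)*cosh(6*t).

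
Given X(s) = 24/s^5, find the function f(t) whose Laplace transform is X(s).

f(t) = t^4

Since L{t^4} = 4!/s^5 = 24/s^5, the inverse is t^4.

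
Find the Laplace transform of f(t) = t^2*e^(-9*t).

L{e^(-9t)} = 1/(s + 9).
Then apply L{t^2·g(t)} = (-1)^2 d^2/ds^2[H(s)] with H(s) = 1/(s + 9):
differentiating 2 times and applying the sign gives 2/(s + 9)^3.

2/(s + 9)^3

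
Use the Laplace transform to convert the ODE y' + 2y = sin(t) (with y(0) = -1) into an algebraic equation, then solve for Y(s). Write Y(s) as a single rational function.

Transform both sides with L{·}.
The derivative rules (L{y'} = sY - y(0) = sY - (-1)) turn the left side into (s + 2)Y - (-1).
The right side is L{sin(t)} = 1/(s^2 + 1).
So (s + 2)Y = 1/(s^2 + 1) + (-1).
Solve for Y(s) and write it as one ratio of polynomials.

Y(s) = -s^2/(s^3 + 2*s^2 + s + 2)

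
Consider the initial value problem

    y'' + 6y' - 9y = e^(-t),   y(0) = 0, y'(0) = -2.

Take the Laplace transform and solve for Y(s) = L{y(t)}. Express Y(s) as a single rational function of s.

Y(s) = (-2*s - 1)/(s^3 + 7*s^2 - 3*s - 9)

Transform both sides with L{·}.
The derivative rules (L{y''} = s^2 Y - s·y(0) - y'(0) and L{y'} = sY - y(0), with y(0) = 0, y'(0) = -2) turn the left side into (s^2 + 6*s - 9)Y - (-2).
The right side is L{e^(-t)} = 1/(s + 1).
So (s^2 + 6*s - 9)Y = 1/(s + 1) + (-2).
Solve for Y(s) and write it as one ratio of polynomials.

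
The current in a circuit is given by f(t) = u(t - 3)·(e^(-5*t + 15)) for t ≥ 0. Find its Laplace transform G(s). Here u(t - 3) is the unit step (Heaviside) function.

By the second shifting theorem, L{u(t - c)·g(t - c)} = e^(-cs)·H(s) with c = 3 and H(s) = L{g(t)}.
L{e^(-5t)} = 1/(s + 5).

G(s) = exp(-3*s)/(s + 5)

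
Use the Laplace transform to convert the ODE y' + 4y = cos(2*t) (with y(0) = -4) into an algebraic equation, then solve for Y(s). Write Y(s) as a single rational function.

Transform both sides with L{·}.
With L{y'} = sY - y(0) = sY - (-4): the LHS transforms to (s + 4)Y - (-4).
The right side is L{cos(2*t)} = s/(s^2 + 4).
So (s + 4)Y = s/(s^2 + 4) + (-4).
Solve for Y(s) and write it as one ratio of polynomials.

Y(s) = (-4*s^2 + s - 16)/(s^3 + 4*s^2 + 4*s + 16)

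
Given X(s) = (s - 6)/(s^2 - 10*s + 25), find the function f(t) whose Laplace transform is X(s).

Factor the denominator: s^2 - 10*s + 25 = (s - 5)^2.
Partial fraction decomposition gives [1/(s - 5)] + [-1/(s - 5)^2].
Invert each term: 1/(s - 5) ↔ e^(5t); -1/(s - 5)^2 ↔ -t·e^(5t).

f(t) = -t*exp(5*t) + exp(5*t)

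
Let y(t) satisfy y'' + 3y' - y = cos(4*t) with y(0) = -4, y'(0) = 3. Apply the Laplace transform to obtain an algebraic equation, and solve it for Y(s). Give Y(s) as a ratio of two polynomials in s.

Transform both sides with L{·}.
With L{y''} = s^2 Y - s·y(0) - y'(0) and L{y'} = sY - y(0), with y(0) = -4, y'(0) = 3: the LHS transforms to (s^2 + 3*s - 1)Y - (-4*s - 9).
The right side is L{cos(4*t)} = s/(s^2 + 16).
So (s^2 + 3*s - 1)Y = s/(s^2 + 16) + (-4*s - 9).
Isolate Y and clear denominators.

Y(s) = (-4*s^3 - 9*s^2 - 63*s - 144)/(s^4 + 3*s^3 + 15*s^2 + 48*s - 16)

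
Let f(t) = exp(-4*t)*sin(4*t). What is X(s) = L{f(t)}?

L{sin(4t)} = 4/(s^2 + 16).
By the first shifting theorem, multiplying by e^(-4t) replaces s with s + 4.

X(s) = 4/((s + 4)^2 + 16)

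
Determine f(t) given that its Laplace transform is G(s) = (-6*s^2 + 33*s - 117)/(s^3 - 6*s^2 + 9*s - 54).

Factor the denominator: s^3 - 6*s^2 + 9*s - 54 = (s - 6)*(s^2 + 9).
Partial fraction decomposition gives [-3/(s - 6)] + [-3*s/(s^2 + 9)] + [15/(s^2 + 9)].
Invert each term: -3/(s - 6) ↔ -3e^(6t); -3·s/(s^2 + 9) ↔ -3cos(3t); 5·3/(s^2 + 9) ↔ 5sin(3t).

f(t) = -3*exp(6*t) + 5*sin(3*t) - 3*cos(3*t)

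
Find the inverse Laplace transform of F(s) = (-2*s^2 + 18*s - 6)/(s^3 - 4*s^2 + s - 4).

2*exp(4*t) + 2*sin(t) - 4*cos(t)

Factor the denominator: s^3 - 4*s^2 + s - 4 = (s - 4)*(s^2 + 1).
Partial fraction decomposition gives [2/(s - 4)] + [-4*s/(s^2 + 1)] + [2/(s^2 + 1)].
Invert each term: 2/(s - 4) ↔ 2e^(4t); -4·s/(s^2 + 1) ↔ -4cos(t); 2·1/(s^2 + 1) ↔ 2sin(t).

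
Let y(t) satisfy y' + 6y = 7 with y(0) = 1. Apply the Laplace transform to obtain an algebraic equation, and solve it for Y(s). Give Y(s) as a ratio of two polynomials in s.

Apply the Laplace transform to the equation.
With L{y'} = sY - y(0) = sY - 1: the LHS transforms to (s + 6)Y - (1).
The right side is L{7} = 7/s.
So (s + 6)Y = 7/s + (1).
Divide through and combine into a single rational function.

Y(s) = (s + 7)/(s^2 + 6*s)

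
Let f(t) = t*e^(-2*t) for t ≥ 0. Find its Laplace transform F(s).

L{t} = 1!/s^2 = 1/s^2.
By the first shifting theorem, multiplying by e^(-2t) replaces s with s + 2.

F(s) = (s + 2)^(-2)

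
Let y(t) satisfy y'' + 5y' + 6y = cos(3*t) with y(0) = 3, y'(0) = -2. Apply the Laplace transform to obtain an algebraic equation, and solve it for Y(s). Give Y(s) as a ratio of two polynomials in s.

Y(s) = (3*s^3 + 13*s^2 + 28*s + 117)/(s^4 + 5*s^3 + 15*s^2 + 45*s + 54)

Apply the Laplace transform to the equation.
With L{y''} = s^2 Y - s·y(0) - y'(0) and L{y'} = sY - y(0), with y(0) = 3, y'(0) = -2: the LHS transforms to (s^2 + 5*s + 6)Y - (3*s + 13).
The right side is L{cos(3*t)} = s/(s^2 + 9).
So (s^2 + 5*s + 6)Y = s/(s^2 + 9) + (3*s + 13).
Isolate Y and clear denominators.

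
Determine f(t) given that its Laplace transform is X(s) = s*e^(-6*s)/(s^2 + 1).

f(t) = Heaviside(t - 6)*(cos(t - 6))

The factor e^(-6s) signals a time shift by c = 6 (second shifting theorem).
L{cos(t)} = s/(s^2 + 1), so L^-1{s/(s^2 + 1)} = cos(t).
Hence the inverse is u(t - 6) times that function evaluated at t - 6.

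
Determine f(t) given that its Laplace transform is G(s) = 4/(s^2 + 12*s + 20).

f(t) = exp(-6*t)*sinh(4*t)

Rewrite the denominator: s^2 + 12*s + 20 = (s + 6)^2 - 16.
The form in (s + 6) signals a first-shifting-theorem factor e^(-6t).
Since L{sinh(4t)} = 4/(s^2 - 16), the inverse is e^(-6*t)*sinh(4*t).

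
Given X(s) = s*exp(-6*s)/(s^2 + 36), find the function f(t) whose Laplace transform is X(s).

f(t) = Heaviside(t - 6)*(cos(6*t - 36))

The factor e^(-6s) signals a time shift by c = 6 (second shifting theorem).
L{cos(6t)} = s/(s^2 + 36), so L^-1{s/(s^2 + 36)} = cos(6*t).
Hence the inverse is u(t - 6) times that function evaluated at t - 6.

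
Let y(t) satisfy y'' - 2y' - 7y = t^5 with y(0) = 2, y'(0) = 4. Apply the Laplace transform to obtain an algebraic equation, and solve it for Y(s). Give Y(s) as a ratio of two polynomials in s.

Apply the Laplace transform to the equation.
The derivative rules (L{y''} = s^2 Y - s·y(0) - y'(0) and L{y'} = sY - y(0), with y(0) = 2, y'(0) = 4) turn the left side into (s^2 - 2*s - 7)Y - (2*s).
The right side is L{t^5} = 120/s^6.
So (s^2 - 2*s - 7)Y = 120/s^6 + (2*s).
Solve for Y(s) and write it as one ratio of polynomials.

Y(s) = (2*s^7 + 120)/(s^8 - 2*s^7 - 7*s^6)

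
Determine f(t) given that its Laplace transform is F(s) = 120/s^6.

f(t) = t^5

Since L{t^5} = 5!/s^6 = 120/s^6, the inverse is t^5.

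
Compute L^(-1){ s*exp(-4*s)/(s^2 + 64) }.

Heaviside(t - 4)*(cos(8*t - 32))

The factor e^(-4s) signals a time shift by c = 4 (second shifting theorem).
L{cos(8t)} = s/(s^2 + 64), so L^-1{s/(s^2 + 64)} = cos(8*t).
Hence the inverse is u(t - 4) times that function evaluated at t - 4.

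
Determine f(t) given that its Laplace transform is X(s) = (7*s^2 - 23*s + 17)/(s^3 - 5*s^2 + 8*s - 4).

Factor the denominator: s^3 - 5*s^2 + 8*s - 4 = (s - 2)^2*(s - 1).
Partial fraction decomposition gives [6/(s - 2)] + [-1/(s - 2)^2] + [1/(s - 1)].
Invert each term: 6/(s - 2) ↔ 6e^(2t); -1/(s - 2)^2 ↔ -t·e^(2t); 1/(s - 1) ↔ e^(t).

f(t) = -t*exp(2*t) + 6*exp(2*t) + exp(t)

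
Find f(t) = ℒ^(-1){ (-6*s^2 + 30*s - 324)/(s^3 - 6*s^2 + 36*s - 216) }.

f(t) = -5*exp(6*t) + 4*sin(6*t) - cos(6*t)

Factor the denominator: s^3 - 6*s^2 + 36*s - 216 = (s - 6)*(s^2 + 36).
Partial fraction decomposition gives [-5/(s - 6)] + [-s/(s^2 + 36)] + [24/(s^2 + 36)].
Invert each term: -5/(s - 6) ↔ -5e^(6t); -1·s/(s^2 + 36) ↔ -cos(6t); 4·6/(s^2 + 36) ↔ 4sin(6t).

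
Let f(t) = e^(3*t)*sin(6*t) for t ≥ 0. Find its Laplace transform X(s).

L{sin(6t)} = 6/(s^2 + 36).
By the first shifting theorem, multiplying by e^(3t) replaces s with s - 3.

X(s) = 6/((s - 3)^2 + 36)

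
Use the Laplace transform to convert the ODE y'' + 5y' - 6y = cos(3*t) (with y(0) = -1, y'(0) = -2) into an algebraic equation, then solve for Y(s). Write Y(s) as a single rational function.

Y(s) = (-s^3 - 7*s^2 - 8*s - 63)/(s^4 + 5*s^3 + 3*s^2 + 45*s - 54)

Laplace-transform each side.
With L{y''} = s^2 Y - s·y(0) - y'(0) and L{y'} = sY - y(0), with y(0) = -1, y'(0) = -2: the LHS transforms to (s^2 + 5*s - 6)Y - (-s - 7).
The right side is L{cos(3*t)} = s/(s^2 + 9).
So (s^2 + 5*s - 6)Y = s/(s^2 + 9) + (-s - 7).
Divide through and combine into a single rational function.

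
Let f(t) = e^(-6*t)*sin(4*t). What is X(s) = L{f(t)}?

L{sin(4t)} = 4/(s^2 + 16).
By the first shifting theorem, multiplying by e^(-6t) replaces s with s + 6.

X(s) = 4/((s + 6)^2 + 16)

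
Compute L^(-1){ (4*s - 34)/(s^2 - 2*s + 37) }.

-5*exp(t)*sin(6*t) + 4*exp(t)*cos(6*t)

Complete the square in the denominator: s^2 - 2*s + 37 = (s - 1)^2 + 6^2.
Split the numerator to match: 4*s - 34 = 4·(s - 1) - 5·6.
Invert each term: 4·(s - 1)/((s - 1)^2 + 36) ↔ 4e^(t)cos(6t); -5·6/((s - 1)^2 + 36) ↔ -5e^(t)sin(6t).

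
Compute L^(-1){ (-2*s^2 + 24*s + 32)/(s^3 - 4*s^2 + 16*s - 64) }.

Factor the denominator: s^3 - 4*s^2 + 16*s - 64 = (s - 4)*(s^2 + 16).
Partial fraction decomposition gives [3/(s - 4)] + [-5*s/(s^2 + 16)] + [4/(s^2 + 16)].
Invert each term: 3/(s - 4) ↔ 3e^(4t); -5·s/(s^2 + 16) ↔ -5cos(4t); 1·4/(s^2 + 16) ↔ sin(4t).

3*exp(4*t) + sin(4*t) - 5*cos(4*t)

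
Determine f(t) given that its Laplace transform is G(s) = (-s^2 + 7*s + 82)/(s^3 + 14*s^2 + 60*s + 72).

f(t) = -t*exp(-6*t) + 4*exp(-2*t) - 5*exp(-6*t)

Factor the denominator: s^3 + 14*s^2 + 60*s + 72 = (s + 2)*(s + 6)^2.
Partial fraction decomposition gives [-5/(s + 6)] + [-1/(s + 6)^2] + [4/(s + 2)].
Invert each term: -5/(s + 6) ↔ -5e^(-6t); -1/(s + 6)^2 ↔ -t·e^(-6t); 4/(s + 2) ↔ 4e^(-2t).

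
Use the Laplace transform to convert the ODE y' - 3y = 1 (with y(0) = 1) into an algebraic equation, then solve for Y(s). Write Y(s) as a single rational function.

Apply the Laplace transform to the equation.
Using L{y'} = sY - y(0) = sY - 1, the left side becomes (s - 3)Y - (1).
The right side is L{1} = 1/s.
So (s - 3)Y = 1/s + (1).
Divide through and combine into a single rational function.

Y(s) = (s + 1)/(s^2 - 3*s)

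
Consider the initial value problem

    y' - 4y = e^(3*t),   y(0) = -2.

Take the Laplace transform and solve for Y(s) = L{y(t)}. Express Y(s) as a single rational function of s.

Laplace-transform each side.
Using L{y'} = sY - y(0) = sY - (-2), the left side becomes (s - 4)Y - (-2).
The right side is L{e^(3*t)} = 1/(s - 3).
So (s - 4)Y = 1/(s - 3) + (-2).
Solve for Y(s) and write it as one ratio of polynomials.

Y(s) = (-2*s + 7)/(s^2 - 7*s + 12)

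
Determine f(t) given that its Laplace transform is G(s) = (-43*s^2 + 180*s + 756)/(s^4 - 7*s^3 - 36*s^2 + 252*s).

Factor the denominator: s^4 - 7*s^3 - 36*s^2 + 252*s = s*(s - 7)*(s - 6)*(s + 6).
Partial fraction decomposition gives [-1/(s - 7)] + [2/(s + 6)] + [-4/(s - 6)] + [3/s].
Invert each term: -1/(s - 7) ↔ -e^(7t); 2/(s + 6) ↔ 2e^(-6t); -4/(s - 6) ↔ -4e^(6t); 3/(s - 0) ↔ 3e^(0t).

f(t) = -exp(7*t) - 4*exp(6*t) + 3 + 2*exp(-6*t)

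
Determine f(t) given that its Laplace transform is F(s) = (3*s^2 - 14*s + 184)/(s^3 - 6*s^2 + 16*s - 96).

Factor the denominator: s^3 - 6*s^2 + 16*s - 96 = (s - 6)*(s^2 + 16).
Partial fraction decomposition gives [4/(s - 6)] + [-s/(s^2 + 16)] + [-20/(s^2 + 16)].
Invert each term: 4/(s - 6) ↔ 4e^(6t); -1·s/(s^2 + 16) ↔ -cos(4t); -5·4/(s^2 + 16) ↔ -5sin(4t).

f(t) = 4*exp(6*t) - 5*sin(4*t) - cos(4*t)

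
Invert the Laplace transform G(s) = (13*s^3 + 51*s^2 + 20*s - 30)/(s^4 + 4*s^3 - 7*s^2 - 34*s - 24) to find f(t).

Factor the denominator: s^4 + 4*s^3 - 7*s^2 - 34*s - 24 = (s - 3)*(s + 1)*(s + 2)*(s + 4).
Partial fraction decomposition gives [3/(s + 2)] + [1/(s + 1)] + [3/(s + 4)] + [6/(s - 3)].
Invert each term: 3/(s + 2) ↔ 3e^(-2t); 1/(s + 1) ↔ e^(-t); 3/(s + 4) ↔ 3e^(-4t); 6/(s - 3) ↔ 6e^(3t).

f(t) = 6*exp(3*t) + exp(-t) + 3*exp(-2*t) + 3*exp(-4*t)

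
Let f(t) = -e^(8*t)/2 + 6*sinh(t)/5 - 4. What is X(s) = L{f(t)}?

X(s) = 6/(5*(s^2 - 1)) - 1/(2*(s - 8)) - 4/s

Apply the Laplace transform termwise.
(6/5)·[L{sinh(t)} = 1/(s^2 - 1)]; (-1/2)·[L{e^(8t)} = 1/(s - 8)]; L{-4} = -4/s.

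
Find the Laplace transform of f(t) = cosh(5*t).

s/(s^2 - 25)

L{cosh(5t)} = s/(s^2 - 25).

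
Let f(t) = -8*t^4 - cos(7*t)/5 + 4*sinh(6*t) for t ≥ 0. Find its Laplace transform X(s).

X(s) = -s/(5*(s^2 + 49)) + 24/(s^2 - 36) - 192/s^5

Apply the Laplace transform termwise.
(-1/5)·[L{cos(7t)} = s/(s^2 + 49)]; (-8)·[L{t^4} = 4!/s^5 = 24/s^5]; (4)·[L{sinh(6t)} = 6/(s^2 - 36)].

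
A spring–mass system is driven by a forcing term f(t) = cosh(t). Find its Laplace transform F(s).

F(s) = s/(s^2 - 1)

L{cosh(t)} = s/(s^2 - 1).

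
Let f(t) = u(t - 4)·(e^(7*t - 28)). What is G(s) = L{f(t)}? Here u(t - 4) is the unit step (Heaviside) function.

By the second shifting theorem, L{u(t - c)·g(t - c)} = e^(-cs)·H(s) with c = 4 and H(s) = L{g(t)}.
L{e^(7t)} = 1/(s - 7).

G(s) = exp(-4*s)/(s - 7)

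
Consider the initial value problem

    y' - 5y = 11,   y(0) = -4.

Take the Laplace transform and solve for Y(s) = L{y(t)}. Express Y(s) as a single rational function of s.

Laplace-transform each side.
The derivative rules (L{y'} = sY - y(0) = sY - (-4)) turn the left side into (s - 5)Y - (-4).
The right side is L{11} = 11/s.
So (s - 5)Y = 11/s + (-4).
Isolate Y and clear denominators.

Y(s) = (-4*s + 11)/(s^2 - 5*s)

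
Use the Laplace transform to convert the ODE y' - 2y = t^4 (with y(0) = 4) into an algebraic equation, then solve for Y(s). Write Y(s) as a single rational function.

Y(s) = (4*s^5 + 24)/(s^6 - 2*s^5)

Take the Laplace transform of both sides.
With L{y'} = sY - y(0) = sY - 4: the LHS transforms to (s - 2)Y - (4).
The right side is L{t^4} = 24/s^5.
So (s - 2)Y = 24/s^5 + (4).
Solve for Y(s) and write it as one ratio of polynomials.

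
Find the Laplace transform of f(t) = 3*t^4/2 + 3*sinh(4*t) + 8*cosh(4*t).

Apply the Laplace transform termwise.
(3)·[L{sinh(4t)} = 4/(s^2 - 16)]; (3/2)·[L{t^4} = 4!/s^5 = 24/s^5]; (8)·[L{cosh(4t)} = s/(s^2 - 16)].

8*s/(s^2 - 16) + 12/(s^2 - 16) + 36/s^5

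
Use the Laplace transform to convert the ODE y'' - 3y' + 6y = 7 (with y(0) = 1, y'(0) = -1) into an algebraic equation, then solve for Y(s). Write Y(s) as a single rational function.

Y(s) = (s^2 - 4*s + 7)/(s^3 - 3*s^2 + 6*s)

Laplace-transform each side.
Using L{y''} = s^2 Y - s·y(0) - y'(0) and L{y'} = sY - y(0), with y(0) = 1, y'(0) = -1, the left side becomes (s^2 - 3*s + 6)Y - (s - 4).
The right side is L{7} = 7/s.
So (s^2 - 3*s + 6)Y = 7/s + (s - 4).
Isolate Y and clear denominators.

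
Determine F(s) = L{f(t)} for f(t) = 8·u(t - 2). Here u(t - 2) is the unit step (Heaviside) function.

F(s) = 8*exp(-2*s)/s

By the second shifting theorem, L{u(t - c)·g(t - c)} = e^(-cs)·G(s) with c = 2 and G(s) = L{g(t)}.
L{8} = 8/s.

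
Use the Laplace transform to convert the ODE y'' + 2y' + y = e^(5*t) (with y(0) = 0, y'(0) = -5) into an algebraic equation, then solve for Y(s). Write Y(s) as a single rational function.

Y(s) = (-5*s + 26)/(s^3 - 3*s^2 - 9*s - 5)

Apply the Laplace transform to the equation.
The derivative rules (L{y''} = s^2 Y - s·y(0) - y'(0) and L{y'} = sY - y(0), with y(0) = 0, y'(0) = -5) turn the left side into (s^2 + 2*s + 1)Y - (-5).
The right side is L{e^(5*t)} = 1/(s - 5).
So (s^2 + 2*s + 1)Y = 1/(s - 5) + (-5).
Divide through and combine into a single rational function.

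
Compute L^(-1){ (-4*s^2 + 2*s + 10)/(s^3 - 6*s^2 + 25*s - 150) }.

Factor the denominator: s^3 - 6*s^2 + 25*s - 150 = (s - 6)*(s^2 + 25).
Partial fraction decomposition gives [-2/(s - 6)] + [-2*s/(s^2 + 25)] + [-10/(s^2 + 25)].
Invert each term: -2/(s - 6) ↔ -2e^(6t); -2·s/(s^2 + 25) ↔ -2cos(5t); -2·5/(s^2 + 25) ↔ -2sin(5t).

-2*exp(6*t) - 2*sin(5*t) - 2*cos(5*t)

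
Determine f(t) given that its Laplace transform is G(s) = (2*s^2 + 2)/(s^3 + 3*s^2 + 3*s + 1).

f(t) = 2*t^2*exp(-t) - 4*t*exp(-t) + 2*exp(-t)

Factor the denominator: s^3 + 3*s^2 + 3*s + 1 = (s + 1)^3.
Partial fraction decomposition gives [2/(s + 1)] + [-4/(s + 1)^2] + [4/(s + 1)^3].
Invert each term: 2/(s + 1) ↔ 2e^(-t); -4/(s + 1)^2 ↔ -4t·e^(-t); 4/(s + 1)^3 ↔ (2)t^2·e^(-t).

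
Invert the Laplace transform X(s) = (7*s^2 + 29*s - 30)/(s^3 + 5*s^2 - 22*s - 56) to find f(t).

f(t) = 3*exp(4*t) + 2*exp(-2*t) + 2*exp(-7*t)

Factor the denominator: s^3 + 5*s^2 - 22*s - 56 = (s - 4)*(s + 2)*(s + 7).
Partial fraction decomposition gives [3/(s - 4)] + [2/(s + 7)] + [2/(s + 2)].
Invert each term: 3/(s - 4) ↔ 3e^(4t); 2/(s + 7) ↔ 2e^(-7t); 2/(s + 2) ↔ 2e^(-2t).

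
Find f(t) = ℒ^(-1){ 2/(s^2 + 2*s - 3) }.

Rewrite the denominator: s^2 + 2*s - 3 = (s + 1)^2 - 4.
The form in (s + 1) signals a first-shifting-theorem factor e^(-t).
Since L{sinh(2t)} = 2/(s^2 - 4), the inverse is e^(-t)*sinh(2*t).

f(t) = exp(-t)*sinh(2*t)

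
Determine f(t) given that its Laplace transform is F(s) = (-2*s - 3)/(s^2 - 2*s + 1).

Factor the denominator: s^2 - 2*s + 1 = (s - 1)^2.
Partial fraction decomposition gives [-2/(s - 1)] + [-5/(s - 1)^2].
Invert each term: -2/(s - 1) ↔ -2e^(t); -5/(s - 1)^2 ↔ -5t·e^(t).

f(t) = -5*t*exp(t) - 2*exp(t)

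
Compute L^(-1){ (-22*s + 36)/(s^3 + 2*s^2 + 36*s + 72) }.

-3*sin(6*t) - 2*cos(6*t) + 2*exp(-2*t)

Factor the denominator: s^3 + 2*s^2 + 36*s + 72 = (s + 2)*(s^2 + 36).
Partial fraction decomposition gives [2/(s + 2)] + [-2*s/(s^2 + 36)] + [-18/(s^2 + 36)].
Invert each term: 2/(s + 2) ↔ 2e^(-2t); -2·s/(s^2 + 36) ↔ -2cos(6t); -3·6/(s^2 + 36) ↔ -3sin(6t).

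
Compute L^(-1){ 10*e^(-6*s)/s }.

The factor e^(-6s) signals a time shift by c = 6 (second shifting theorem).
L{10} = 10/s, so L^-1{10/s} = 10.
Hence the inverse is u(t - 6) times that function evaluated at t - 6.

Heaviside(t - 6)*(10)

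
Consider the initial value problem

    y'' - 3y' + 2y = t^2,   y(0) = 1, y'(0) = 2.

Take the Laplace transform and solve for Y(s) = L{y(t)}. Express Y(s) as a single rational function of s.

Y(s) = (s^4 - s^3 + 2)/(s^5 - 3*s^4 + 2*s^3)

Laplace-transform each side.
Using L{y''} = s^2 Y - s·y(0) - y'(0) and L{y'} = sY - y(0), with y(0) = 1, y'(0) = 2, the left side becomes (s^2 - 3*s + 2)Y - (s - 1).
The right side is L{t^2} = 2/s^3.
So (s^2 - 3*s + 2)Y = 2/s^3 + (s - 1).
Isolate Y and clear denominators.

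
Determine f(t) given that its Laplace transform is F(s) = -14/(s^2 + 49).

Since L{sin(7t)} = 7/(s^2 + 49), the inverse is sin(7*t), scaled by -2.

f(t) = -2*sin(7*t)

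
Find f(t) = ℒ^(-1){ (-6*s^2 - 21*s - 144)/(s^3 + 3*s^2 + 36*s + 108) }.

Factor the denominator: s^3 + 3*s^2 + 36*s + 108 = (s + 3)*(s^2 + 36).
Partial fraction decomposition gives [-3/(s + 3)] + [-3*s/(s^2 + 36)] + [-12/(s^2 + 36)].
Invert each term: -3/(s + 3) ↔ -3e^(-3t); -3·s/(s^2 + 36) ↔ -3cos(6t); -2·6/(s^2 + 36) ↔ -2sin(6t).

f(t) = -2*sin(6*t) - 3*cos(6*t) - 3*exp(-3*t)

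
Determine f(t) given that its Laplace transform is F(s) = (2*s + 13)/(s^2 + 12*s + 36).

f(t) = t*exp(-6*t) + 2*exp(-6*t)

Factor the denominator: s^2 + 12*s + 36 = (s + 6)^2.
Partial fraction decomposition gives [2/(s + 6)] + [(s + 6)^(-2)].
Invert each term: 2/(s + 6) ↔ 2e^(-6t); 1/(s + 6)^2 ↔ t·e^(-6t).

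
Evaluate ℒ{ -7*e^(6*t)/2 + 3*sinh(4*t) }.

The transform is linear, so treat each term independently.
(-7/2)·[L{e^(6t)} = 1/(s - 6)]; (3)·[L{sinh(4t)} = 4/(s^2 - 16)].

12/(s^2 - 16) - 7/(2*(s - 6))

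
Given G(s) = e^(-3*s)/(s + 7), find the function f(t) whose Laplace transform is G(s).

The factor e^(-3s) signals a time shift by c = 3 (second shifting theorem).
L{e^(-7t)} = 1/(s + 7), so L^-1{1/(s + 7)} = e^(-7*t).
Hence the inverse is u(t - 3) times that function evaluated at t - 3.

f(t) = Heaviside(t - 3)*(exp(-7*t + 21))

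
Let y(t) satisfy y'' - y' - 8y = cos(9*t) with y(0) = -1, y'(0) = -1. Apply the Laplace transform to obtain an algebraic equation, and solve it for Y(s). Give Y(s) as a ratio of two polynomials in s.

Transform both sides with L{·}.
With L{y''} = s^2 Y - s·y(0) - y'(0) and L{y'} = sY - y(0), with y(0) = -1, y'(0) = -1: the LHS transforms to (s^2 - s - 8)Y - (-s).
The right side is L{cos(9*t)} = s/(s^2 + 81).
So (s^2 - s - 8)Y = s/(s^2 + 81) + (-s).
Solve for Y(s) and write it as one ratio of polynomials.

Y(s) = (-s^3 - 80*s)/(s^4 - s^3 + 73*s^2 - 81*s - 648)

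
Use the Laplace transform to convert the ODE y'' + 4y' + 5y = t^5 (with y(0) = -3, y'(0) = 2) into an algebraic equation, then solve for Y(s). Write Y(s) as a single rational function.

Transform both sides with L{·}.
Using L{y''} = s^2 Y - s·y(0) - y'(0) and L{y'} = sY - y(0), with y(0) = -3, y'(0) = 2, the left side becomes (s^2 + 4*s + 5)Y - (-3*s - 10).
The right side is L{t^5} = 120/s^6.
So (s^2 + 4*s + 5)Y = 120/s^6 + (-3*s - 10).
Divide through and combine into a single rational function.

Y(s) = (-3*s^7 - 10*s^6 + 120)/(s^8 + 4*s^7 + 5*s^6)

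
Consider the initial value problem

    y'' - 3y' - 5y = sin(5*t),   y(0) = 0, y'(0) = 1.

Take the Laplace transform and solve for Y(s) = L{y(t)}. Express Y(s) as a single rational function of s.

Apply the Laplace transform to the equation.
With L{y''} = s^2 Y - s·y(0) - y'(0) and L{y'} = sY - y(0), with y(0) = 0, y'(0) = 1: the LHS transforms to (s^2 - 3*s - 5)Y - (1).
The right side is L{sin(5*t)} = 5/(s^2 + 25).
So (s^2 - 3*s - 5)Y = 5/(s^2 + 25) + (1).
Isolate Y and clear denominators.

Y(s) = (s^2 + 30)/(s^4 - 3*s^3 + 20*s^2 - 75*s - 125)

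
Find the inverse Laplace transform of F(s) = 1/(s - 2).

Since L{e^(2t)} = 1/(s - 2), the inverse is exp(2*t).

exp(2*t)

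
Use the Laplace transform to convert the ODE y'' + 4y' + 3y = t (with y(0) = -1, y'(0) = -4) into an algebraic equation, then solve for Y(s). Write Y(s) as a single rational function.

Y(s) = (-s^3 - 8*s^2 + 1)/(s^4 + 4*s^3 + 3*s^2)

Laplace-transform each side.
Using L{y''} = s^2 Y - s·y(0) - y'(0) and L{y'} = sY - y(0), with y(0) = -1, y'(0) = -4, the left side becomes (s^2 + 4*s + 3)Y - (-s - 8).
The right side is L{t} = s^(-2).
So (s^2 + 4*s + 3)Y = s^(-2) + (-s - 8).
Divide through and combine into a single rational function.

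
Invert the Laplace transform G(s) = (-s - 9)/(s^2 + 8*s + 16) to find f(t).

f(t) = -5*t*exp(-4*t) - exp(-4*t)

Factor the denominator: s^2 + 8*s + 16 = (s + 4)^2.
Partial fraction decomposition gives [-1/(s + 4)] + [-5/(s + 4)^2].
Invert each term: -1/(s + 4) ↔ -e^(-4t); -5/(s + 4)^2 ↔ -5t·e^(-4t).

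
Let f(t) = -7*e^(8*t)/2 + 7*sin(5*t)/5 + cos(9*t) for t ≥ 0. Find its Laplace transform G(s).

Apply the Laplace transform termwise.
L{cos(9t)} = s/(s^2 + 81); (-7/2)·[L{e^(8t)} = 1/(s - 8)]; (7/5)·[L{sin(5t)} = 5/(s^2 + 25)].

G(s) = s/(s^2 + 81) + 7/(s^2 + 25) - 7/(2*(s - 8))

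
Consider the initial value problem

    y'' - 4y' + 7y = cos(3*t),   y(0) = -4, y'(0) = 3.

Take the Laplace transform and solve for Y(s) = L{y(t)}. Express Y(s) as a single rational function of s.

Take the Laplace transform of both sides.
The derivative rules (L{y''} = s^2 Y - s·y(0) - y'(0) and L{y'} = sY - y(0), with y(0) = -4, y'(0) = 3) turn the left side into (s^2 - 4*s + 7)Y - (-4*s + 19).
The right side is L{cos(3*t)} = s/(s^2 + 9).
So (s^2 - 4*s + 7)Y = s/(s^2 + 9) + (-4*s + 19).
Isolate Y and clear denominators.

Y(s) = (-4*s^3 + 19*s^2 - 35*s + 171)/(s^4 - 4*s^3 + 16*s^2 - 36*s + 63)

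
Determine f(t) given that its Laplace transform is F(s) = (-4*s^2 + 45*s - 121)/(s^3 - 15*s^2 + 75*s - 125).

f(t) = 2*t^2*exp(5*t) + 5*t*exp(5*t) - 4*exp(5*t)

Factor the denominator: s^3 - 15*s^2 + 75*s - 125 = (s - 5)^3.
Partial fraction decomposition gives [-4/(s - 5)] + [5/(s - 5)^2] + [4/(s - 5)^3].
Invert each term: -4/(s - 5) ↔ -4e^(5t); 5/(s - 5)^2 ↔ 5t·e^(5t); 4/(s - 5)^3 ↔ (2)t^2·e^(5t).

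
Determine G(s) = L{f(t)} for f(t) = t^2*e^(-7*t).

L{e^(-7t)} = 1/(s + 7).
Then apply L{t^2·g(t)} = (-1)^2 d^2/ds^2[H(s)] with H(s) = 1/(s + 7):
differentiating 2 times and applying the sign gives 2/(s + 7)^3.

G(s) = 2/(s + 7)^3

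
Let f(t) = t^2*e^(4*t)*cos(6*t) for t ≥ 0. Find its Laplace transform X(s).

X(s) = 2*(s - 4)*(s^2 - 8*s - 92)/(s^2 - 8*s + 52)^3

L{cos(6t)} = s/(s^2 + 36).
Multiplying by e^(4t) shifts s → s - 4, so L{e^(4*t)*cos(6*t)} = (s - 4)/((s - 4)^2 + 36).
Then apply L{t^2·g(t)} = (-1)^2 d^2/ds^2[G(s)] with G(s) = (s - 4)/((s - 4)^2 + 36):
differentiating 2 times and applying the sign gives 2*(s - 4)*(s^2 - 8*s - 92)/(s^2 - 8*s + 52)^3.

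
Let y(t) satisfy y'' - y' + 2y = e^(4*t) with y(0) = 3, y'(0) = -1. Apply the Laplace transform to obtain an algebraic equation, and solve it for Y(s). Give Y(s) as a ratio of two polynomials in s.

Y(s) = (3*s^2 - 16*s + 17)/(s^3 - 5*s^2 + 6*s - 8)

Transform both sides with L{·}.
With L{y''} = s^2 Y - s·y(0) - y'(0) and L{y'} = sY - y(0), with y(0) = 3, y'(0) = -1: the LHS transforms to (s^2 - s + 2)Y - (3*s - 4).
The right side is L{e^(4*t)} = 1/(s - 4).
So (s^2 - s + 2)Y = 1/(s - 4) + (3*s - 4).
Solve for Y(s) and write it as one ratio of polynomials.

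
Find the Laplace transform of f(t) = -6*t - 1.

-1/s - 6/s^2

By linearity of the Laplace transform, transform each term separately.
L{-1} = -1/s; (-6)·[L{t} = 1!/s^2 = 1/s^2].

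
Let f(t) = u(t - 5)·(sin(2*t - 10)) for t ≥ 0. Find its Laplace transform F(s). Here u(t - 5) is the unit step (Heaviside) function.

By the second shifting theorem, L{u(t - c)·g(t - c)} = e^(-cs)·G(s) with c = 5 and G(s) = L{g(t)}.
L{sin(2t)} = 2/(s^2 + 4).

F(s) = 2*exp(-5*s)/(s^2 + 4)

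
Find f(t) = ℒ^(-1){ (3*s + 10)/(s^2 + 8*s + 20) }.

f(t) = -exp(-4*t)*sin(2*t) + 3*exp(-4*t)*cos(2*t)

Complete the square in the denominator: s^2 + 8*s + 20 = (s + 4)^2 + 2^2.
Split the numerator to match: 3*s + 10 = 3·(s + 4) - 1·2.
Invert each term: 3·(s + 4)/((s + 4)^2 + 4) ↔ 3e^(-4t)cos(2t); -1·2/((s + 4)^2 + 4) ↔ -e^(-4t)sin(2t).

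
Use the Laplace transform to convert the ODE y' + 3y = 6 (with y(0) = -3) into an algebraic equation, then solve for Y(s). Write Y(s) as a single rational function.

Y(s) = (-3*s + 6)/(s^2 + 3*s)

Apply the Laplace transform to the equation.
Using L{y'} = sY - y(0) = sY - (-3), the left side becomes (s + 3)Y - (-3).
The right side is L{6} = 6/s.
So (s + 3)Y = 6/s + (-3).
Solve for Y(s) and write it as one ratio of polynomials.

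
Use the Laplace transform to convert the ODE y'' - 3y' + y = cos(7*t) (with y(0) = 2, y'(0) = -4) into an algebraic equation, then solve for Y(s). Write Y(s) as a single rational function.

Transform both sides with L{·}.
With L{y''} = s^2 Y - s·y(0) - y'(0) and L{y'} = sY - y(0), with y(0) = 2, y'(0) = -4: the LHS transforms to (s^2 - 3*s + 1)Y - (2*s - 10).
The right side is L{cos(7*t)} = s/(s^2 + 49).
So (s^2 - 3*s + 1)Y = s/(s^2 + 49) + (2*s - 10).
Isolate Y and clear denominators.

Y(s) = (2*s^3 - 10*s^2 + 99*s - 490)/(s^4 - 3*s^3 + 50*s^2 - 147*s + 49)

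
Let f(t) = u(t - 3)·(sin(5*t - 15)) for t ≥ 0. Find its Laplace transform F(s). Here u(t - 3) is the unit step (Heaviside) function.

By the second shifting theorem, L{u(t - c)·g(t - c)} = e^(-cs)·G(s) with c = 3 and G(s) = L{g(t)}.
L{sin(5t)} = 5/(s^2 + 25).

F(s) = 5*exp(-3*s)/(s^2 + 25)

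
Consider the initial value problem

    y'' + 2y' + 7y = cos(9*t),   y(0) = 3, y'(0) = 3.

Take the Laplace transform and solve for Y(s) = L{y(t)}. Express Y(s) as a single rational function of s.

Y(s) = (3*s^3 + 9*s^2 + 244*s + 729)/(s^4 + 2*s^3 + 88*s^2 + 162*s + 567)

Laplace-transform each side.
Using L{y''} = s^2 Y - s·y(0) - y'(0) and L{y'} = sY - y(0), with y(0) = 3, y'(0) = 3, the left side becomes (s^2 + 2*s + 7)Y - (3*s + 9).
The right side is L{cos(9*t)} = s/(s^2 + 81).
So (s^2 + 2*s + 7)Y = s/(s^2 + 81) + (3*s + 9).
Solve for Y(s) and write it as one ratio of polynomials.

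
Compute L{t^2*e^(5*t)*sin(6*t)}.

36*(s^2 - 10*s + 13)/(s^2 - 10*s + 61)^3

L{sin(6t)} = 6/(s^2 + 36).
Multiplying by e^(5t) shifts s → s - 5, so L{e^(5*t)*sin(6*t)} = 6/((s - 5)^2 + 36).
Then apply L{t^2·g(t)} = (-1)^2 d^2/ds^2[H(s)] with H(s) = 6/((s - 5)^2 + 36):
differentiating 2 times and applying the sign gives 36*(s^2 - 10*s + 13)/(s^2 - 10*s + 61)^3.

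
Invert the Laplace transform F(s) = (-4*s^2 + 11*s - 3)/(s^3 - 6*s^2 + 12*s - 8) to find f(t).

f(t) = 3*t^2*exp(2*t)/2 - 5*t*exp(2*t) - 4*exp(2*t)

Factor the denominator: s^3 - 6*s^2 + 12*s - 8 = (s - 2)^3.
Partial fraction decomposition gives [-4/(s - 2)] + [-5/(s - 2)^2] + [3/(s - 2)^3].
Invert each term: -4/(s - 2) ↔ -4e^(2t); -5/(s - 2)^2 ↔ -5t·e^(2t); 3/(s - 2)^3 ↔ (3/2)t^2·e^(2t).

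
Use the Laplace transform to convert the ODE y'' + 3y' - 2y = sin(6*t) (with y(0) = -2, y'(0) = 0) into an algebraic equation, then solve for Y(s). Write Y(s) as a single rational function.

Y(s) = (-2*s^3 - 6*s^2 - 72*s - 210)/(s^4 + 3*s^3 + 34*s^2 + 108*s - 72)

Laplace-transform each side.
With L{y''} = s^2 Y - s·y(0) - y'(0) and L{y'} = sY - y(0), with y(0) = -2, y'(0) = 0: the LHS transforms to (s^2 + 3*s - 2)Y - (-2*s - 6).
The right side is L{sin(6*t)} = 6/(s^2 + 36).
So (s^2 + 3*s - 2)Y = 6/(s^2 + 36) + (-2*s - 6).
Solve for Y(s) and write it as one ratio of polynomials.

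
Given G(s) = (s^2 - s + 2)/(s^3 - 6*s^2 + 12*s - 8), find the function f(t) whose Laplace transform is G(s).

f(t) = 2*t^2*exp(2*t) + 3*t*exp(2*t) + exp(2*t)

Factor the denominator: s^3 - 6*s^2 + 12*s - 8 = (s - 2)^3.
Partial fraction decomposition gives [1/(s - 2)] + [3/(s - 2)^2] + [4/(s - 2)^3].
Invert each term: 1/(s - 2) ↔ e^(2t); 3/(s - 2)^2 ↔ 3t·e^(2t); 4/(s - 2)^3 ↔ (2)t^2·e^(2t).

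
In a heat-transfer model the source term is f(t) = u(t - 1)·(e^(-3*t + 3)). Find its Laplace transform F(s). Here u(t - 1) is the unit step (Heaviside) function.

By the second shifting theorem, L{u(t - c)·g(t - c)} = e^(-cs)·G(s) with c = 1 and G(s) = L{g(t)}.
L{e^(-3t)} = 1/(s + 3).

F(s) = exp(-s)/(s + 3)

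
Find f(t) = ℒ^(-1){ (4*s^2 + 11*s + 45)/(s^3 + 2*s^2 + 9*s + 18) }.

f(t) = 3*sin(3*t) + cos(3*t) + 3*exp(-2*t)

Factor the denominator: s^3 + 2*s^2 + 9*s + 18 = (s + 2)*(s^2 + 9).
Partial fraction decomposition gives [3/(s + 2)] + [s/(s^2 + 9)] + [9/(s^2 + 9)].
Invert each term: 3/(s + 2) ↔ 3e^(-2t); 1·s/(s^2 + 9) ↔ cos(3t); 3·3/(s^2 + 9) ↔ 3sin(3t).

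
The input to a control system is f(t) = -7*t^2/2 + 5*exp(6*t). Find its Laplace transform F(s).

The transform is linear, so treat each term independently.
(5)·[L{e^(6t)} = 1/(s - 6)]; (-7/2)·[L{t^2} = 2!/s^3 = 2/s^3].

F(s) = 5/(s - 6) - 7/s^3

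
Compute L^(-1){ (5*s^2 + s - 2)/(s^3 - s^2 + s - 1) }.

Factor the denominator: s^3 - s^2 + s - 1 = (s - 1)*(s^2 + 1).
Partial fraction decomposition gives [2/(s - 1)] + [3*s/(s^2 + 1)] + [4/(s^2 + 1)].
Invert each term: 2/(s - 1) ↔ 2e^(t); 3·s/(s^2 + 1) ↔ 3cos(t); 4·1/(s^2 + 1) ↔ 4sin(t).

2*exp(t) + 4*sin(t) + 3*cos(t)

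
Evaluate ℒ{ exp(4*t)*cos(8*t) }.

(s - 4)/((s - 4)^2 + 64)

L{cos(8t)} = s/(s^2 + 64).
By the first shifting theorem, multiplying by e^(4t) replaces s with s - 4.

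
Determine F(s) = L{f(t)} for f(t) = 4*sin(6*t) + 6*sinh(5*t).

The transform is linear, so treat each term independently.
(4)·[L{sin(6t)} = 6/(s^2 + 36)]; (6)·[L{sinh(5t)} = 5/(s^2 - 25)].

F(s) = 24/(s^2 + 36) + 30/(s^2 - 25)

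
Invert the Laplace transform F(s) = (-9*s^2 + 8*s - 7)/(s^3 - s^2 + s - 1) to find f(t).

Factor the denominator: s^3 - s^2 + s - 1 = (s - 1)*(s^2 + 1).
Partial fraction decomposition gives [-4/(s - 1)] + [-5*s/(s^2 + 1)] + [3/(s^2 + 1)].
Invert each term: -4/(s - 1) ↔ -4e^(t); -5·s/(s^2 + 1) ↔ -5cos(t); 3·1/(s^2 + 1) ↔ 3sin(t).

f(t) = -4*exp(t) + 3*sin(t) - 5*cos(t)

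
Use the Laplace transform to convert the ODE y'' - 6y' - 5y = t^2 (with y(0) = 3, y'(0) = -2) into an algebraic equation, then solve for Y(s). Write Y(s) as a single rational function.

Laplace-transform each side.
With L{y''} = s^2 Y - s·y(0) - y'(0) and L{y'} = sY - y(0), with y(0) = 3, y'(0) = -2: the LHS transforms to (s^2 - 6*s - 5)Y - (3*s - 20).
The right side is L{t^2} = 2/s^3.
So (s^2 - 6*s - 5)Y = 2/s^3 + (3*s - 20).
Isolate Y and clear denominators.

Y(s) = (3*s^4 - 20*s^3 + 2)/(s^5 - 6*s^4 - 5*s^3)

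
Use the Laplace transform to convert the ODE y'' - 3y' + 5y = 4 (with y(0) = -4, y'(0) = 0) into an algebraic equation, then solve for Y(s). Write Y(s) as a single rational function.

Y(s) = (-4*s^2 + 12*s + 4)/(s^3 - 3*s^2 + 5*s)

Laplace-transform each side.
Using L{y''} = s^2 Y - s·y(0) - y'(0) and L{y'} = sY - y(0), with y(0) = -4, y'(0) = 0, the left side becomes (s^2 - 3*s + 5)Y - (-4*s + 12).
The right side is L{4} = 4/s.
So (s^2 - 3*s + 5)Y = 4/s + (-4*s + 12).
Solve for Y(s) and write it as one ratio of polynomials.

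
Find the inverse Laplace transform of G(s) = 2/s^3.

Since L{t^2} = 2!/s^3 = 2/s^3, the inverse is t^2.

t^2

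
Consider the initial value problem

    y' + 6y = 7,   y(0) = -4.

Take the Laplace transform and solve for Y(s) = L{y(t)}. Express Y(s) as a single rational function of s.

Y(s) = (-4*s + 7)/(s^2 + 6*s)

Apply the Laplace transform to the equation.
The derivative rules (L{y'} = sY - y(0) = sY - (-4)) turn the left side into (s + 6)Y - (-4).
The right side is L{7} = 7/s.
So (s + 6)Y = 7/s + (-4).
Isolate Y and clear denominators.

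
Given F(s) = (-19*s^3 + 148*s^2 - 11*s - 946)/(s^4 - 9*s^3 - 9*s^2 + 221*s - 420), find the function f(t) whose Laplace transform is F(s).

f(t) = -2*exp(7*t) - 6*exp(4*t) - 5*exp(3*t) - 6*exp(-5*t)

Factor the denominator: s^4 - 9*s^3 - 9*s^2 + 221*s - 420 = (s - 7)*(s - 4)*(s - 3)*(s + 5).
Partial fraction decomposition gives [-6/(s + 5)] + [-6/(s - 4)] + [-2/(s - 7)] + [-5/(s - 3)].
Invert each term: -6/(s + 5) ↔ -6e^(-5t); -6/(s - 4) ↔ -6e^(4t); -2/(s - 7) ↔ -2e^(7t); -5/(s - 3) ↔ -5e^(3t).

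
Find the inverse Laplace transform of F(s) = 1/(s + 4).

exp(-4*t)

Since L{e^(-4t)} = 1/(s + 4), the inverse is exp(-4*t).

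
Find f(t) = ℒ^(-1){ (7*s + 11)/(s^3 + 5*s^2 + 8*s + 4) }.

Factor the denominator: s^3 + 5*s^2 + 8*s + 4 = (s + 1)*(s + 2)^2.
Partial fraction decomposition gives [-4/(s + 2)] + [3/(s + 2)^2] + [4/(s + 1)].
Invert each term: -4/(s + 2) ↔ -4e^(-2t); 3/(s + 2)^2 ↔ 3t·e^(-2t); 4/(s + 1) ↔ 4e^(-t).

f(t) = 3*t*exp(-2*t) + 4*exp(-t) - 4*exp(-2*t)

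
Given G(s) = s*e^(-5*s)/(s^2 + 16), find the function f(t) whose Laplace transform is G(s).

The factor e^(-5s) signals a time shift by c = 5 (second shifting theorem).
L{cos(4t)} = s/(s^2 + 16), so L^-1{s/(s^2 + 16)} = cos(4*t).
Hence the inverse is u(t - 5) times that function evaluated at t - 5.

f(t) = Heaviside(t - 5)*(cos(4*t - 20))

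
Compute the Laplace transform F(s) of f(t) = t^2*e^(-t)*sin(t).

L{sin(t)} = 1/(s^2 + 1).
Multiplying by e^(-t) shifts s → s + 1, so L{e^(-t)*sin(t)} = 1/((s + 1)^2 + 1).
Then apply L{t^2·g(t)} = (-1)^2 d^2/ds^2[G(s)] with G(s) = 1/((s + 1)^2 + 1):
differentiating 2 times and applying the sign gives 2*(3*s^2 + 6*s + 2)/(s^2 + 2*s + 2)^3.

F(s) = 2*(3*s^2 + 6*s + 2)/(s^2 + 2*s + 2)^3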